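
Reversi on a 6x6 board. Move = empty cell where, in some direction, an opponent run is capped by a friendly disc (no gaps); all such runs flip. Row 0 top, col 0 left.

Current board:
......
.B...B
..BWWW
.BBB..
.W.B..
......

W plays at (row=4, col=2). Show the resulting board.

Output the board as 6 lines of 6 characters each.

Answer: ......
.B...B
..BWWW
.BBW..
.WWB..
......

Derivation:
Place W at (4,2); scan 8 dirs for brackets.
Dir NW: opp run (3,1), next='.' -> no flip
Dir N: opp run (3,2) (2,2), next='.' -> no flip
Dir NE: opp run (3,3) capped by W -> flip
Dir W: first cell 'W' (not opp) -> no flip
Dir E: opp run (4,3), next='.' -> no flip
Dir SW: first cell '.' (not opp) -> no flip
Dir S: first cell '.' (not opp) -> no flip
Dir SE: first cell '.' (not opp) -> no flip
All flips: (3,3)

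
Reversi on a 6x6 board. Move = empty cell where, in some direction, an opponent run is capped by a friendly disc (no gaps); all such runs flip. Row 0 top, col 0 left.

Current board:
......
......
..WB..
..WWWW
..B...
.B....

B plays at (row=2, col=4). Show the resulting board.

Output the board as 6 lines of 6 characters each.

Answer: ......
......
..WBB.
..WBWW
..B...
.B....

Derivation:
Place B at (2,4); scan 8 dirs for brackets.
Dir NW: first cell '.' (not opp) -> no flip
Dir N: first cell '.' (not opp) -> no flip
Dir NE: first cell '.' (not opp) -> no flip
Dir W: first cell 'B' (not opp) -> no flip
Dir E: first cell '.' (not opp) -> no flip
Dir SW: opp run (3,3) capped by B -> flip
Dir S: opp run (3,4), next='.' -> no flip
Dir SE: opp run (3,5), next=edge -> no flip
All flips: (3,3)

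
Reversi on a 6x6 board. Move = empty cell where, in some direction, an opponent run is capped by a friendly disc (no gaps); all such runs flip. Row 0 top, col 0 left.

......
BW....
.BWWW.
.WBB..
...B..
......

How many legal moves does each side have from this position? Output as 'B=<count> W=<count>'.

Answer: B=9 W=6

Derivation:
-- B to move --
(0,0): flips 2 -> legal
(0,1): flips 1 -> legal
(0,2): no bracket -> illegal
(1,2): flips 2 -> legal
(1,3): flips 1 -> legal
(1,4): flips 1 -> legal
(1,5): flips 1 -> legal
(2,0): no bracket -> illegal
(2,5): flips 3 -> legal
(3,0): flips 1 -> legal
(3,4): no bracket -> illegal
(3,5): no bracket -> illegal
(4,0): no bracket -> illegal
(4,1): flips 1 -> legal
(4,2): no bracket -> illegal
B mobility = 9
-- W to move --
(0,0): no bracket -> illegal
(0,1): no bracket -> illegal
(1,2): no bracket -> illegal
(2,0): flips 1 -> legal
(3,0): no bracket -> illegal
(3,4): flips 2 -> legal
(4,1): flips 1 -> legal
(4,2): flips 2 -> legal
(4,4): flips 1 -> legal
(5,2): no bracket -> illegal
(5,3): flips 2 -> legal
(5,4): no bracket -> illegal
W mobility = 6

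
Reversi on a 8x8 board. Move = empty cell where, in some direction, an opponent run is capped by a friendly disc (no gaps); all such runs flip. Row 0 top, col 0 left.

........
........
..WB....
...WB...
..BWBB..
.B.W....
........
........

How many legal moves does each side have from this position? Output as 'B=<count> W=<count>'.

-- B to move --
(1,1): flips 2 -> legal
(1,2): no bracket -> illegal
(1,3): no bracket -> illegal
(2,1): flips 1 -> legal
(2,4): flips 1 -> legal
(3,1): no bracket -> illegal
(3,2): flips 1 -> legal
(5,2): flips 1 -> legal
(5,4): no bracket -> illegal
(6,2): flips 1 -> legal
(6,3): flips 3 -> legal
(6,4): flips 1 -> legal
B mobility = 8
-- W to move --
(1,2): no bracket -> illegal
(1,3): flips 1 -> legal
(1,4): no bracket -> illegal
(2,4): flips 1 -> legal
(2,5): flips 1 -> legal
(3,1): flips 1 -> legal
(3,2): no bracket -> illegal
(3,5): flips 2 -> legal
(3,6): no bracket -> illegal
(4,0): no bracket -> illegal
(4,1): flips 1 -> legal
(4,6): flips 2 -> legal
(5,0): no bracket -> illegal
(5,2): no bracket -> illegal
(5,4): no bracket -> illegal
(5,5): flips 1 -> legal
(5,6): no bracket -> illegal
(6,0): flips 2 -> legal
(6,1): no bracket -> illegal
(6,2): no bracket -> illegal
W mobility = 9

Answer: B=8 W=9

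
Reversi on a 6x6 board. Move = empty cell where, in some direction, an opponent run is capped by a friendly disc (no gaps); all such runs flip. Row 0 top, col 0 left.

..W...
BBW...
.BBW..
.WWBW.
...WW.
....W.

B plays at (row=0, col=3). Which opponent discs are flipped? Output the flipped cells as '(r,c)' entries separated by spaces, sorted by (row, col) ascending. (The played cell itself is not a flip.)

Answer: (1,2)

Derivation:
Dir NW: edge -> no flip
Dir N: edge -> no flip
Dir NE: edge -> no flip
Dir W: opp run (0,2), next='.' -> no flip
Dir E: first cell '.' (not opp) -> no flip
Dir SW: opp run (1,2) capped by B -> flip
Dir S: first cell '.' (not opp) -> no flip
Dir SE: first cell '.' (not opp) -> no flip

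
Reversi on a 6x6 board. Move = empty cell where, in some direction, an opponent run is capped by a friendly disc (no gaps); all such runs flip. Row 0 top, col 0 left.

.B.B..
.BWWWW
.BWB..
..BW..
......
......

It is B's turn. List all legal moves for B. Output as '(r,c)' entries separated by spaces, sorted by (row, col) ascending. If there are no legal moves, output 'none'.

Answer: (0,2) (0,5) (2,5) (3,4) (4,3) (4,4)

Derivation:
(0,2): flips 2 -> legal
(0,4): no bracket -> illegal
(0,5): flips 1 -> legal
(2,4): no bracket -> illegal
(2,5): flips 1 -> legal
(3,1): no bracket -> illegal
(3,4): flips 1 -> legal
(4,2): no bracket -> illegal
(4,3): flips 1 -> legal
(4,4): flips 2 -> legal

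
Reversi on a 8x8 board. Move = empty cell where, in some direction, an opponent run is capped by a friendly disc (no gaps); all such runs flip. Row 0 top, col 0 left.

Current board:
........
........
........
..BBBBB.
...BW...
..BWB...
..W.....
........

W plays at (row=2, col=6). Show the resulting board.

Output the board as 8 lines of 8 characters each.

Place W at (2,6); scan 8 dirs for brackets.
Dir NW: first cell '.' (not opp) -> no flip
Dir N: first cell '.' (not opp) -> no flip
Dir NE: first cell '.' (not opp) -> no flip
Dir W: first cell '.' (not opp) -> no flip
Dir E: first cell '.' (not opp) -> no flip
Dir SW: opp run (3,5) capped by W -> flip
Dir S: opp run (3,6), next='.' -> no flip
Dir SE: first cell '.' (not opp) -> no flip
All flips: (3,5)

Answer: ........
........
......W.
..BBBWB.
...BW...
..BWB...
..W.....
........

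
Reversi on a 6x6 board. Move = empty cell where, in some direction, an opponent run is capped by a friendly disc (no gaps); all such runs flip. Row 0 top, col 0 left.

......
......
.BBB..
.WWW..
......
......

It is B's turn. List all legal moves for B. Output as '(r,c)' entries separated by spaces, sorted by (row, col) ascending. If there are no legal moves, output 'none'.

(2,0): no bracket -> illegal
(2,4): no bracket -> illegal
(3,0): no bracket -> illegal
(3,4): no bracket -> illegal
(4,0): flips 1 -> legal
(4,1): flips 2 -> legal
(4,2): flips 1 -> legal
(4,3): flips 2 -> legal
(4,4): flips 1 -> legal

Answer: (4,0) (4,1) (4,2) (4,3) (4,4)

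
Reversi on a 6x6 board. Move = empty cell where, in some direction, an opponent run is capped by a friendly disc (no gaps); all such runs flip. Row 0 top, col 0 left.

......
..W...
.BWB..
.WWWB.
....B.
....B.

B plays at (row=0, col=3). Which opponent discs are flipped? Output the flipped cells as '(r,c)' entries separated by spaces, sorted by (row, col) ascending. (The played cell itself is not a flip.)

Answer: (1,2)

Derivation:
Dir NW: edge -> no flip
Dir N: edge -> no flip
Dir NE: edge -> no flip
Dir W: first cell '.' (not opp) -> no flip
Dir E: first cell '.' (not opp) -> no flip
Dir SW: opp run (1,2) capped by B -> flip
Dir S: first cell '.' (not opp) -> no flip
Dir SE: first cell '.' (not opp) -> no flip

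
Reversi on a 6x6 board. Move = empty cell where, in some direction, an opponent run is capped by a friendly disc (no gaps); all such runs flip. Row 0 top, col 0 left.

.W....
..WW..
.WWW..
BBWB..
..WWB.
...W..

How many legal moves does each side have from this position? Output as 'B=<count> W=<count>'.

Answer: B=5 W=8

Derivation:
-- B to move --
(0,0): no bracket -> illegal
(0,2): no bracket -> illegal
(0,3): flips 4 -> legal
(0,4): flips 2 -> legal
(1,0): no bracket -> illegal
(1,1): flips 2 -> legal
(1,4): no bracket -> illegal
(2,0): no bracket -> illegal
(2,4): no bracket -> illegal
(3,4): no bracket -> illegal
(4,1): flips 2 -> legal
(5,1): flips 1 -> legal
(5,2): no bracket -> illegal
(5,4): no bracket -> illegal
B mobility = 5
-- W to move --
(2,0): flips 1 -> legal
(2,4): flips 1 -> legal
(3,4): flips 1 -> legal
(3,5): flips 1 -> legal
(4,0): flips 1 -> legal
(4,1): flips 1 -> legal
(4,5): flips 1 -> legal
(5,4): no bracket -> illegal
(5,5): flips 2 -> legal
W mobility = 8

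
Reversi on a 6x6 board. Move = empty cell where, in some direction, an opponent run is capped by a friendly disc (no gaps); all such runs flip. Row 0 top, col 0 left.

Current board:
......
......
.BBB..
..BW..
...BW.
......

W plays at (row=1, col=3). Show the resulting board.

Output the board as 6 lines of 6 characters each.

Answer: ......
...W..
.BBW..
..BW..
...BW.
......

Derivation:
Place W at (1,3); scan 8 dirs for brackets.
Dir NW: first cell '.' (not opp) -> no flip
Dir N: first cell '.' (not opp) -> no flip
Dir NE: first cell '.' (not opp) -> no flip
Dir W: first cell '.' (not opp) -> no flip
Dir E: first cell '.' (not opp) -> no flip
Dir SW: opp run (2,2), next='.' -> no flip
Dir S: opp run (2,3) capped by W -> flip
Dir SE: first cell '.' (not opp) -> no flip
All flips: (2,3)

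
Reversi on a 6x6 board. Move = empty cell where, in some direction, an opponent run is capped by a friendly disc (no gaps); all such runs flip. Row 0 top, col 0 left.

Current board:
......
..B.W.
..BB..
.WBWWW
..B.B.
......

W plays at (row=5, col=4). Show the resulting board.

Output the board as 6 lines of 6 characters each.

Answer: ......
..B.W.
..BB..
.WBWWW
..B.W.
....W.

Derivation:
Place W at (5,4); scan 8 dirs for brackets.
Dir NW: first cell '.' (not opp) -> no flip
Dir N: opp run (4,4) capped by W -> flip
Dir NE: first cell '.' (not opp) -> no flip
Dir W: first cell '.' (not opp) -> no flip
Dir E: first cell '.' (not opp) -> no flip
Dir SW: edge -> no flip
Dir S: edge -> no flip
Dir SE: edge -> no flip
All flips: (4,4)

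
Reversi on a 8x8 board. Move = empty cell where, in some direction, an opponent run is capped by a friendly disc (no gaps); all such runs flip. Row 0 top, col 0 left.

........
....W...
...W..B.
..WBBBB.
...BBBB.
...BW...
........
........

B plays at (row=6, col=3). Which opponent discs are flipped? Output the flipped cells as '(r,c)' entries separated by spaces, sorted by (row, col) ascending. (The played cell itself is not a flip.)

Answer: (5,4)

Derivation:
Dir NW: first cell '.' (not opp) -> no flip
Dir N: first cell 'B' (not opp) -> no flip
Dir NE: opp run (5,4) capped by B -> flip
Dir W: first cell '.' (not opp) -> no flip
Dir E: first cell '.' (not opp) -> no flip
Dir SW: first cell '.' (not opp) -> no flip
Dir S: first cell '.' (not opp) -> no flip
Dir SE: first cell '.' (not opp) -> no flip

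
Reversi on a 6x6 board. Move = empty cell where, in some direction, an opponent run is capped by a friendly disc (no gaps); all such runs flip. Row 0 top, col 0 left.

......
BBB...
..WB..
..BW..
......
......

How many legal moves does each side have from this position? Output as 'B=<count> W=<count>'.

-- B to move --
(1,3): no bracket -> illegal
(2,1): flips 1 -> legal
(2,4): no bracket -> illegal
(3,1): no bracket -> illegal
(3,4): flips 1 -> legal
(4,2): no bracket -> illegal
(4,3): flips 1 -> legal
(4,4): flips 2 -> legal
B mobility = 4
-- W to move --
(0,0): flips 1 -> legal
(0,1): no bracket -> illegal
(0,2): flips 1 -> legal
(0,3): no bracket -> illegal
(1,3): flips 1 -> legal
(1,4): no bracket -> illegal
(2,0): no bracket -> illegal
(2,1): no bracket -> illegal
(2,4): flips 1 -> legal
(3,1): flips 1 -> legal
(3,4): no bracket -> illegal
(4,1): no bracket -> illegal
(4,2): flips 1 -> legal
(4,3): no bracket -> illegal
W mobility = 6

Answer: B=4 W=6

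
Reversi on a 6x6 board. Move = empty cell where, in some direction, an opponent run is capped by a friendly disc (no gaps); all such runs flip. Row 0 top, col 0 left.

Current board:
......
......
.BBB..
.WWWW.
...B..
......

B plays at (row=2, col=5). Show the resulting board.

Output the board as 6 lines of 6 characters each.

Answer: ......
......
.BBB.B
.WWWB.
...B..
......

Derivation:
Place B at (2,5); scan 8 dirs for brackets.
Dir NW: first cell '.' (not opp) -> no flip
Dir N: first cell '.' (not opp) -> no flip
Dir NE: edge -> no flip
Dir W: first cell '.' (not opp) -> no flip
Dir E: edge -> no flip
Dir SW: opp run (3,4) capped by B -> flip
Dir S: first cell '.' (not opp) -> no flip
Dir SE: edge -> no flip
All flips: (3,4)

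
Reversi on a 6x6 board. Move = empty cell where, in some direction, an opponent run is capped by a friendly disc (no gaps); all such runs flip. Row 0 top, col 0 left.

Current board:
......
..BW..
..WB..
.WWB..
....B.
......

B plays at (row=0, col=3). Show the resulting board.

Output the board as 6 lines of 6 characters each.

Answer: ...B..
..BB..
..WB..
.WWB..
....B.
......

Derivation:
Place B at (0,3); scan 8 dirs for brackets.
Dir NW: edge -> no flip
Dir N: edge -> no flip
Dir NE: edge -> no flip
Dir W: first cell '.' (not opp) -> no flip
Dir E: first cell '.' (not opp) -> no flip
Dir SW: first cell 'B' (not opp) -> no flip
Dir S: opp run (1,3) capped by B -> flip
Dir SE: first cell '.' (not opp) -> no flip
All flips: (1,3)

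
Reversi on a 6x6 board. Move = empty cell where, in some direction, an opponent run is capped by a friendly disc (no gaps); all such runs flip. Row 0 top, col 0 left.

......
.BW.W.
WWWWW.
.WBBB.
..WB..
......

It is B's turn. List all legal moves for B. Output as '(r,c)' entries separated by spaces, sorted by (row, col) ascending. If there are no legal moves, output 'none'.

(0,1): flips 2 -> legal
(0,2): flips 2 -> legal
(0,3): no bracket -> illegal
(0,4): flips 2 -> legal
(0,5): flips 2 -> legal
(1,0): flips 1 -> legal
(1,3): flips 2 -> legal
(1,5): flips 1 -> legal
(2,5): no bracket -> illegal
(3,0): flips 1 -> legal
(3,5): no bracket -> illegal
(4,0): no bracket -> illegal
(4,1): flips 3 -> legal
(5,1): flips 1 -> legal
(5,2): flips 1 -> legal
(5,3): no bracket -> illegal

Answer: (0,1) (0,2) (0,4) (0,5) (1,0) (1,3) (1,5) (3,0) (4,1) (5,1) (5,2)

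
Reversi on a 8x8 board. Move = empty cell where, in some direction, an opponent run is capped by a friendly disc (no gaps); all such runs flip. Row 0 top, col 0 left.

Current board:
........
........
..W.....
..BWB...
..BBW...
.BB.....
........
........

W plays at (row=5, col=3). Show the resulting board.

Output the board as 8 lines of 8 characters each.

Place W at (5,3); scan 8 dirs for brackets.
Dir NW: opp run (4,2), next='.' -> no flip
Dir N: opp run (4,3) capped by W -> flip
Dir NE: first cell 'W' (not opp) -> no flip
Dir W: opp run (5,2) (5,1), next='.' -> no flip
Dir E: first cell '.' (not opp) -> no flip
Dir SW: first cell '.' (not opp) -> no flip
Dir S: first cell '.' (not opp) -> no flip
Dir SE: first cell '.' (not opp) -> no flip
All flips: (4,3)

Answer: ........
........
..W.....
..BWB...
..BWW...
.BBW....
........
........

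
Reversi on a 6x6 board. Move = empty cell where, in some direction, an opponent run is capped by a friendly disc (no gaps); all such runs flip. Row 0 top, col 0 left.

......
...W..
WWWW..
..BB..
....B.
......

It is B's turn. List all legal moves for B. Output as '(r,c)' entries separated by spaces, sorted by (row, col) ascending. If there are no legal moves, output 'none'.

Answer: (0,3) (1,0) (1,1) (1,2) (1,4)

Derivation:
(0,2): no bracket -> illegal
(0,3): flips 2 -> legal
(0,4): no bracket -> illegal
(1,0): flips 1 -> legal
(1,1): flips 1 -> legal
(1,2): flips 1 -> legal
(1,4): flips 1 -> legal
(2,4): no bracket -> illegal
(3,0): no bracket -> illegal
(3,1): no bracket -> illegal
(3,4): no bracket -> illegal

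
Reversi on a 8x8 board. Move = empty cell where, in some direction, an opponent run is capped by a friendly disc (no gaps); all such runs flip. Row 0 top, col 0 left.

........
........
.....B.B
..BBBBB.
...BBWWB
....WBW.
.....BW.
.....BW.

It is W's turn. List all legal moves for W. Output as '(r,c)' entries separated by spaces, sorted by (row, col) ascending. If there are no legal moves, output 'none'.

(1,4): no bracket -> illegal
(1,5): flips 2 -> legal
(1,6): no bracket -> illegal
(1,7): no bracket -> illegal
(2,1): flips 2 -> legal
(2,2): flips 3 -> legal
(2,3): flips 1 -> legal
(2,4): flips 3 -> legal
(2,6): flips 1 -> legal
(3,1): no bracket -> illegal
(3,7): no bracket -> illegal
(4,1): no bracket -> illegal
(4,2): flips 2 -> legal
(5,2): no bracket -> illegal
(5,3): no bracket -> illegal
(5,7): no bracket -> illegal
(6,4): flips 2 -> legal
(7,4): flips 2 -> legal

Answer: (1,5) (2,1) (2,2) (2,3) (2,4) (2,6) (4,2) (6,4) (7,4)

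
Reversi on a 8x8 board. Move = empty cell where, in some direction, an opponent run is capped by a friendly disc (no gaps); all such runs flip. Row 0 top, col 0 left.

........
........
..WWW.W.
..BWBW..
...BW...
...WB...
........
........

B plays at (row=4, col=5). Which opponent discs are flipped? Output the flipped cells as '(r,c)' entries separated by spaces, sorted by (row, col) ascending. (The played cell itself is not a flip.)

Dir NW: first cell 'B' (not opp) -> no flip
Dir N: opp run (3,5), next='.' -> no flip
Dir NE: first cell '.' (not opp) -> no flip
Dir W: opp run (4,4) capped by B -> flip
Dir E: first cell '.' (not opp) -> no flip
Dir SW: first cell 'B' (not opp) -> no flip
Dir S: first cell '.' (not opp) -> no flip
Dir SE: first cell '.' (not opp) -> no flip

Answer: (4,4)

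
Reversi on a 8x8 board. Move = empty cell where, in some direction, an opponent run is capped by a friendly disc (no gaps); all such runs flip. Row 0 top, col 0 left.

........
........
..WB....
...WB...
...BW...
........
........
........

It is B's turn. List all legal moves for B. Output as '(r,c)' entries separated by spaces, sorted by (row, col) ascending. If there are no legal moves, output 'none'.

(1,1): no bracket -> illegal
(1,2): no bracket -> illegal
(1,3): no bracket -> illegal
(2,1): flips 1 -> legal
(2,4): no bracket -> illegal
(3,1): no bracket -> illegal
(3,2): flips 1 -> legal
(3,5): no bracket -> illegal
(4,2): no bracket -> illegal
(4,5): flips 1 -> legal
(5,3): no bracket -> illegal
(5,4): flips 1 -> legal
(5,5): no bracket -> illegal

Answer: (2,1) (3,2) (4,5) (5,4)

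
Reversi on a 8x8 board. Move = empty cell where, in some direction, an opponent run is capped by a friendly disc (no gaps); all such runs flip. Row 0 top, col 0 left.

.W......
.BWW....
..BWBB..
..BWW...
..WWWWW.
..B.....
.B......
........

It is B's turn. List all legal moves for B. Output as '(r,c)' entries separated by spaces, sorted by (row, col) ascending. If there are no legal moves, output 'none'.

(0,0): no bracket -> illegal
(0,2): flips 2 -> legal
(0,3): no bracket -> illegal
(0,4): flips 1 -> legal
(1,0): no bracket -> illegal
(1,4): flips 3 -> legal
(2,1): no bracket -> illegal
(3,1): no bracket -> illegal
(3,5): flips 2 -> legal
(3,6): no bracket -> illegal
(3,7): no bracket -> illegal
(4,1): no bracket -> illegal
(4,7): no bracket -> illegal
(5,1): flips 2 -> legal
(5,3): no bracket -> illegal
(5,4): flips 3 -> legal
(5,5): flips 2 -> legal
(5,6): no bracket -> illegal
(5,7): no bracket -> illegal

Answer: (0,2) (0,4) (1,4) (3,5) (5,1) (5,4) (5,5)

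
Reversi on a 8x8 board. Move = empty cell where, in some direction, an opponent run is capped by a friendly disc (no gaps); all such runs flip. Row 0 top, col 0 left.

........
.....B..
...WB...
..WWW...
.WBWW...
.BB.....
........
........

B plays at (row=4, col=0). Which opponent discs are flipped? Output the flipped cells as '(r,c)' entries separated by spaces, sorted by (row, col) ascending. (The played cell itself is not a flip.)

Answer: (4,1)

Derivation:
Dir NW: edge -> no flip
Dir N: first cell '.' (not opp) -> no flip
Dir NE: first cell '.' (not opp) -> no flip
Dir W: edge -> no flip
Dir E: opp run (4,1) capped by B -> flip
Dir SW: edge -> no flip
Dir S: first cell '.' (not opp) -> no flip
Dir SE: first cell 'B' (not opp) -> no flip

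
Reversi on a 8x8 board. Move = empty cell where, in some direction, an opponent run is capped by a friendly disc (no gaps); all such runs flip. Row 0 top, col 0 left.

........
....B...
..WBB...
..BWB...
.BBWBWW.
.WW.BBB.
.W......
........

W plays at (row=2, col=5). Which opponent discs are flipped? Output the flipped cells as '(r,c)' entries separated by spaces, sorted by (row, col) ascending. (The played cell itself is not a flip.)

Dir NW: opp run (1,4), next='.' -> no flip
Dir N: first cell '.' (not opp) -> no flip
Dir NE: first cell '.' (not opp) -> no flip
Dir W: opp run (2,4) (2,3) capped by W -> flip
Dir E: first cell '.' (not opp) -> no flip
Dir SW: opp run (3,4) capped by W -> flip
Dir S: first cell '.' (not opp) -> no flip
Dir SE: first cell '.' (not opp) -> no flip

Answer: (2,3) (2,4) (3,4)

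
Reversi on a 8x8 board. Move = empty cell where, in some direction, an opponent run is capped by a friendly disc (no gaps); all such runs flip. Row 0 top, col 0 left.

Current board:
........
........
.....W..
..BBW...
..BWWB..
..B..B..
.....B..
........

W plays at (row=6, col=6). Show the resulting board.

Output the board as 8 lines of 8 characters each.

Place W at (6,6); scan 8 dirs for brackets.
Dir NW: opp run (5,5) capped by W -> flip
Dir N: first cell '.' (not opp) -> no flip
Dir NE: first cell '.' (not opp) -> no flip
Dir W: opp run (6,5), next='.' -> no flip
Dir E: first cell '.' (not opp) -> no flip
Dir SW: first cell '.' (not opp) -> no flip
Dir S: first cell '.' (not opp) -> no flip
Dir SE: first cell '.' (not opp) -> no flip
All flips: (5,5)

Answer: ........
........
.....W..
..BBW...
..BWWB..
..B..W..
.....BW.
........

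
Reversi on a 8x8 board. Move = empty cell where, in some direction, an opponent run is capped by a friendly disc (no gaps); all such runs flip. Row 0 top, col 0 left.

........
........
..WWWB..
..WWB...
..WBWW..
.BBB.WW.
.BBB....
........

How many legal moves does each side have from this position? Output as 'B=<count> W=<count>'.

Answer: B=11 W=8

Derivation:
-- B to move --
(1,1): no bracket -> illegal
(1,2): flips 4 -> legal
(1,3): flips 2 -> legal
(1,4): flips 1 -> legal
(1,5): flips 3 -> legal
(2,1): flips 4 -> legal
(3,1): flips 3 -> legal
(3,5): flips 1 -> legal
(3,6): no bracket -> illegal
(4,1): flips 1 -> legal
(4,6): flips 2 -> legal
(4,7): no bracket -> illegal
(5,4): flips 1 -> legal
(5,7): no bracket -> illegal
(6,4): no bracket -> illegal
(6,5): no bracket -> illegal
(6,6): no bracket -> illegal
(6,7): flips 2 -> legal
B mobility = 11
-- W to move --
(1,4): no bracket -> illegal
(1,5): no bracket -> illegal
(1,6): no bracket -> illegal
(2,6): flips 1 -> legal
(3,5): flips 1 -> legal
(3,6): no bracket -> illegal
(4,0): no bracket -> illegal
(4,1): no bracket -> illegal
(5,0): no bracket -> illegal
(5,4): flips 1 -> legal
(6,0): flips 1 -> legal
(6,4): flips 1 -> legal
(7,0): no bracket -> illegal
(7,1): flips 2 -> legal
(7,2): flips 2 -> legal
(7,3): flips 3 -> legal
(7,4): no bracket -> illegal
W mobility = 8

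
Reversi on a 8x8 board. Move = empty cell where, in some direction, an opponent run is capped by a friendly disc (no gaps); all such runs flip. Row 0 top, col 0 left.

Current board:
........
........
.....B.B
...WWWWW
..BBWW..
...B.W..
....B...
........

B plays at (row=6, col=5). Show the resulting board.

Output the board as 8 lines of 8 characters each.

Answer: ........
........
.....B.B
...WWBWW
..BBWB..
...B.B..
....BB..
........

Derivation:
Place B at (6,5); scan 8 dirs for brackets.
Dir NW: first cell '.' (not opp) -> no flip
Dir N: opp run (5,5) (4,5) (3,5) capped by B -> flip
Dir NE: first cell '.' (not opp) -> no flip
Dir W: first cell 'B' (not opp) -> no flip
Dir E: first cell '.' (not opp) -> no flip
Dir SW: first cell '.' (not opp) -> no flip
Dir S: first cell '.' (not opp) -> no flip
Dir SE: first cell '.' (not opp) -> no flip
All flips: (3,5) (4,5) (5,5)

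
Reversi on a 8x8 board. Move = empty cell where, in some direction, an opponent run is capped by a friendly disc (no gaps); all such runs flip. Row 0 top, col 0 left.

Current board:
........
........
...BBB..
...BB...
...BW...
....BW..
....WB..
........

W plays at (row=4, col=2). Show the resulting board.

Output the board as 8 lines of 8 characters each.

Answer: ........
........
...BBB..
...BB...
..WWW...
....BW..
....WB..
........

Derivation:
Place W at (4,2); scan 8 dirs for brackets.
Dir NW: first cell '.' (not opp) -> no flip
Dir N: first cell '.' (not opp) -> no flip
Dir NE: opp run (3,3) (2,4), next='.' -> no flip
Dir W: first cell '.' (not opp) -> no flip
Dir E: opp run (4,3) capped by W -> flip
Dir SW: first cell '.' (not opp) -> no flip
Dir S: first cell '.' (not opp) -> no flip
Dir SE: first cell '.' (not opp) -> no flip
All flips: (4,3)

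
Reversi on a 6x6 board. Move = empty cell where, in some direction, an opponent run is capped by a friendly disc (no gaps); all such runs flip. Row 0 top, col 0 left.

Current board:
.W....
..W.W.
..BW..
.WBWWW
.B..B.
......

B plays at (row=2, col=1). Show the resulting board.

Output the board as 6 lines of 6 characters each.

Answer: .W....
..W.W.
.BBW..
.BBWWW
.B..B.
......

Derivation:
Place B at (2,1); scan 8 dirs for brackets.
Dir NW: first cell '.' (not opp) -> no flip
Dir N: first cell '.' (not opp) -> no flip
Dir NE: opp run (1,2), next='.' -> no flip
Dir W: first cell '.' (not opp) -> no flip
Dir E: first cell 'B' (not opp) -> no flip
Dir SW: first cell '.' (not opp) -> no flip
Dir S: opp run (3,1) capped by B -> flip
Dir SE: first cell 'B' (not opp) -> no flip
All flips: (3,1)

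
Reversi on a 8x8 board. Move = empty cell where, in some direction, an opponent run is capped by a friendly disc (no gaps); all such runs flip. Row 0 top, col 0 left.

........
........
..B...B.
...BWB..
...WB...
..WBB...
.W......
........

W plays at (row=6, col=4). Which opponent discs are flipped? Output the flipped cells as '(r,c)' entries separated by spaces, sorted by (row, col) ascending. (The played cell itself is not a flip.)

Answer: (4,4) (5,4)

Derivation:
Dir NW: opp run (5,3), next='.' -> no flip
Dir N: opp run (5,4) (4,4) capped by W -> flip
Dir NE: first cell '.' (not opp) -> no flip
Dir W: first cell '.' (not opp) -> no flip
Dir E: first cell '.' (not opp) -> no flip
Dir SW: first cell '.' (not opp) -> no flip
Dir S: first cell '.' (not opp) -> no flip
Dir SE: first cell '.' (not opp) -> no flip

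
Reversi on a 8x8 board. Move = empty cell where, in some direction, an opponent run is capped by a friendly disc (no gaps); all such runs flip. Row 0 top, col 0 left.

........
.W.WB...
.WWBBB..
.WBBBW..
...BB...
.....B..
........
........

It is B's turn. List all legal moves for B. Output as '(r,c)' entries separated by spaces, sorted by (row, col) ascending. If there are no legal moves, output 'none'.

Answer: (0,0) (0,2) (0,3) (1,0) (1,2) (2,0) (2,6) (3,0) (3,6) (4,5) (4,6)

Derivation:
(0,0): flips 2 -> legal
(0,1): no bracket -> illegal
(0,2): flips 1 -> legal
(0,3): flips 1 -> legal
(0,4): no bracket -> illegal
(1,0): flips 1 -> legal
(1,2): flips 2 -> legal
(2,0): flips 2 -> legal
(2,6): flips 1 -> legal
(3,0): flips 1 -> legal
(3,6): flips 1 -> legal
(4,0): no bracket -> illegal
(4,1): no bracket -> illegal
(4,2): no bracket -> illegal
(4,5): flips 1 -> legal
(4,6): flips 1 -> legal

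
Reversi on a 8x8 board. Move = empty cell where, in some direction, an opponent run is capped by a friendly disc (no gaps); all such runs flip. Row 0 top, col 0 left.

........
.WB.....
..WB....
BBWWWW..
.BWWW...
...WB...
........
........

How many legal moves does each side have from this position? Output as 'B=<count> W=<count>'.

Answer: B=9 W=11

Derivation:
-- B to move --
(0,0): no bracket -> illegal
(0,1): no bracket -> illegal
(0,2): no bracket -> illegal
(1,0): flips 1 -> legal
(1,3): flips 1 -> legal
(2,0): no bracket -> illegal
(2,1): flips 3 -> legal
(2,4): flips 2 -> legal
(2,5): no bracket -> illegal
(2,6): no bracket -> illegal
(3,6): flips 4 -> legal
(4,5): flips 4 -> legal
(4,6): no bracket -> illegal
(5,1): no bracket -> illegal
(5,2): flips 4 -> legal
(5,5): no bracket -> illegal
(6,2): no bracket -> illegal
(6,3): flips 3 -> legal
(6,4): flips 2 -> legal
B mobility = 9
-- W to move --
(0,1): flips 2 -> legal
(0,2): flips 1 -> legal
(0,3): no bracket -> illegal
(1,3): flips 2 -> legal
(1,4): flips 1 -> legal
(2,0): flips 1 -> legal
(2,1): no bracket -> illegal
(2,4): flips 1 -> legal
(4,0): flips 2 -> legal
(4,5): no bracket -> illegal
(5,0): flips 1 -> legal
(5,1): no bracket -> illegal
(5,2): no bracket -> illegal
(5,5): flips 1 -> legal
(6,3): no bracket -> illegal
(6,4): flips 1 -> legal
(6,5): flips 1 -> legal
W mobility = 11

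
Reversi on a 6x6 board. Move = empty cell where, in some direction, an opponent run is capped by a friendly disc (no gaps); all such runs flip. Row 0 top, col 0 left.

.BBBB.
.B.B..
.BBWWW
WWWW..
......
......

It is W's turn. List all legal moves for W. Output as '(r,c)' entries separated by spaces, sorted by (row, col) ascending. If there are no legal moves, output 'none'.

(0,0): flips 2 -> legal
(0,5): no bracket -> illegal
(1,0): flips 1 -> legal
(1,2): flips 2 -> legal
(1,4): no bracket -> illegal
(1,5): no bracket -> illegal
(2,0): flips 2 -> legal

Answer: (0,0) (1,0) (1,2) (2,0)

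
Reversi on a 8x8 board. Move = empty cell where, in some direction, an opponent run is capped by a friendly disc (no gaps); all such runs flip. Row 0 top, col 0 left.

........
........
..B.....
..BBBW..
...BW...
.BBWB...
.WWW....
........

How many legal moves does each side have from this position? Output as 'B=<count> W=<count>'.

-- B to move --
(2,4): no bracket -> illegal
(2,5): no bracket -> illegal
(2,6): no bracket -> illegal
(3,6): flips 1 -> legal
(4,2): no bracket -> illegal
(4,5): flips 1 -> legal
(4,6): no bracket -> illegal
(5,0): no bracket -> illegal
(5,5): flips 1 -> legal
(6,0): no bracket -> illegal
(6,4): no bracket -> illegal
(7,0): flips 1 -> legal
(7,1): flips 1 -> legal
(7,2): flips 2 -> legal
(7,3): flips 3 -> legal
(7,4): flips 1 -> legal
B mobility = 8
-- W to move --
(1,1): flips 2 -> legal
(1,2): no bracket -> illegal
(1,3): no bracket -> illegal
(2,1): no bracket -> illegal
(2,3): flips 2 -> legal
(2,4): flips 1 -> legal
(2,5): flips 3 -> legal
(3,1): flips 3 -> legal
(4,0): flips 1 -> legal
(4,1): flips 2 -> legal
(4,2): flips 2 -> legal
(4,5): flips 1 -> legal
(5,0): flips 2 -> legal
(5,5): flips 1 -> legal
(6,0): no bracket -> illegal
(6,4): flips 1 -> legal
(6,5): no bracket -> illegal
W mobility = 12

Answer: B=8 W=12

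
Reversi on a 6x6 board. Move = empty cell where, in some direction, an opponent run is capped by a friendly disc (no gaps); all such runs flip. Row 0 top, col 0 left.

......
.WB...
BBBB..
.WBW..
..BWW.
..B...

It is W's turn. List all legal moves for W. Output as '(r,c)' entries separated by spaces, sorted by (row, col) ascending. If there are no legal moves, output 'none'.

(0,1): no bracket -> illegal
(0,2): no bracket -> illegal
(0,3): no bracket -> illegal
(1,0): flips 2 -> legal
(1,3): flips 3 -> legal
(1,4): no bracket -> illegal
(2,4): no bracket -> illegal
(3,0): no bracket -> illegal
(3,4): no bracket -> illegal
(4,1): flips 1 -> legal
(5,1): flips 1 -> legal
(5,3): flips 1 -> legal

Answer: (1,0) (1,3) (4,1) (5,1) (5,3)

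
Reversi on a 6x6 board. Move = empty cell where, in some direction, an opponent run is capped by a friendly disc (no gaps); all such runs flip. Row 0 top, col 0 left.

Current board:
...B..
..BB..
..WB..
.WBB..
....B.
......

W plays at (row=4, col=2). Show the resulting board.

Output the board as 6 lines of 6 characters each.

Answer: ...B..
..BB..
..WB..
.WWB..
..W.B.
......

Derivation:
Place W at (4,2); scan 8 dirs for brackets.
Dir NW: first cell 'W' (not opp) -> no flip
Dir N: opp run (3,2) capped by W -> flip
Dir NE: opp run (3,3), next='.' -> no flip
Dir W: first cell '.' (not opp) -> no flip
Dir E: first cell '.' (not opp) -> no flip
Dir SW: first cell '.' (not opp) -> no flip
Dir S: first cell '.' (not opp) -> no flip
Dir SE: first cell '.' (not opp) -> no flip
All flips: (3,2)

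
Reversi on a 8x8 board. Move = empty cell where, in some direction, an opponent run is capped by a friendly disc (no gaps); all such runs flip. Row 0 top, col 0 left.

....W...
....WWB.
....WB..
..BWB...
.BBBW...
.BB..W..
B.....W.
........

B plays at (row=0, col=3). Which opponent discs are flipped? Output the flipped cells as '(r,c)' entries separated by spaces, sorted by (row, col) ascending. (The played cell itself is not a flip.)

Dir NW: edge -> no flip
Dir N: edge -> no flip
Dir NE: edge -> no flip
Dir W: first cell '.' (not opp) -> no flip
Dir E: opp run (0,4), next='.' -> no flip
Dir SW: first cell '.' (not opp) -> no flip
Dir S: first cell '.' (not opp) -> no flip
Dir SE: opp run (1,4) capped by B -> flip

Answer: (1,4)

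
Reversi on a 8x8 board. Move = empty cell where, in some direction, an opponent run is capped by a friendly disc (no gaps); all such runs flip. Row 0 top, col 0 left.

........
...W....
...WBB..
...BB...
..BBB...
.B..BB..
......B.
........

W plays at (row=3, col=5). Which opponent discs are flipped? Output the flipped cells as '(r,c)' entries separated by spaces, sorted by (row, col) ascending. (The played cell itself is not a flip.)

Dir NW: opp run (2,4) capped by W -> flip
Dir N: opp run (2,5), next='.' -> no flip
Dir NE: first cell '.' (not opp) -> no flip
Dir W: opp run (3,4) (3,3), next='.' -> no flip
Dir E: first cell '.' (not opp) -> no flip
Dir SW: opp run (4,4), next='.' -> no flip
Dir S: first cell '.' (not opp) -> no flip
Dir SE: first cell '.' (not opp) -> no flip

Answer: (2,4)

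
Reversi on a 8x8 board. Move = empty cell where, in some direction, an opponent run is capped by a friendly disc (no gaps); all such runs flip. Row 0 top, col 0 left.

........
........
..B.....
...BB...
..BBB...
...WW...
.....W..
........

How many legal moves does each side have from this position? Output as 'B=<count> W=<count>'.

Answer: B=4 W=5

Derivation:
-- B to move --
(4,5): no bracket -> illegal
(5,2): no bracket -> illegal
(5,5): no bracket -> illegal
(5,6): no bracket -> illegal
(6,2): flips 1 -> legal
(6,3): flips 1 -> legal
(6,4): flips 2 -> legal
(6,6): no bracket -> illegal
(7,4): no bracket -> illegal
(7,5): no bracket -> illegal
(7,6): flips 2 -> legal
B mobility = 4
-- W to move --
(1,1): no bracket -> illegal
(1,2): no bracket -> illegal
(1,3): no bracket -> illegal
(2,1): no bracket -> illegal
(2,3): flips 2 -> legal
(2,4): flips 2 -> legal
(2,5): no bracket -> illegal
(3,1): flips 1 -> legal
(3,2): flips 1 -> legal
(3,5): flips 1 -> legal
(4,1): no bracket -> illegal
(4,5): no bracket -> illegal
(5,1): no bracket -> illegal
(5,2): no bracket -> illegal
(5,5): no bracket -> illegal
W mobility = 5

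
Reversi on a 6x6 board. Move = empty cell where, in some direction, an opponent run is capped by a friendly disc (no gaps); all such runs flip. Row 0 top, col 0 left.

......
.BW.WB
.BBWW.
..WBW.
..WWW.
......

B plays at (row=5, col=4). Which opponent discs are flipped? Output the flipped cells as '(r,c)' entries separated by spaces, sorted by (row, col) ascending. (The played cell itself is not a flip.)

Dir NW: opp run (4,3) (3,2) capped by B -> flip
Dir N: opp run (4,4) (3,4) (2,4) (1,4), next='.' -> no flip
Dir NE: first cell '.' (not opp) -> no flip
Dir W: first cell '.' (not opp) -> no flip
Dir E: first cell '.' (not opp) -> no flip
Dir SW: edge -> no flip
Dir S: edge -> no flip
Dir SE: edge -> no flip

Answer: (3,2) (4,3)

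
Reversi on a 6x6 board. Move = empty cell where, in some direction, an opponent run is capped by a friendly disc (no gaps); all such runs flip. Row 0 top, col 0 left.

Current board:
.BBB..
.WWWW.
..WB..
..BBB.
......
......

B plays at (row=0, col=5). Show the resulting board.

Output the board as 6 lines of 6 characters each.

Place B at (0,5); scan 8 dirs for brackets.
Dir NW: edge -> no flip
Dir N: edge -> no flip
Dir NE: edge -> no flip
Dir W: first cell '.' (not opp) -> no flip
Dir E: edge -> no flip
Dir SW: opp run (1,4) capped by B -> flip
Dir S: first cell '.' (not opp) -> no flip
Dir SE: edge -> no flip
All flips: (1,4)

Answer: .BBB.B
.WWWB.
..WB..
..BBB.
......
......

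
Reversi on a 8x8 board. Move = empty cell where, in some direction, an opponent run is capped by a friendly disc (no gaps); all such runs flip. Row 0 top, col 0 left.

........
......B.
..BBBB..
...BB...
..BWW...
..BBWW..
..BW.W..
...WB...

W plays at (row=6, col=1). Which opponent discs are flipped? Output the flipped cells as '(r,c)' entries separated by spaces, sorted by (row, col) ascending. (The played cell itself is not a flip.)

Dir NW: first cell '.' (not opp) -> no flip
Dir N: first cell '.' (not opp) -> no flip
Dir NE: opp run (5,2) capped by W -> flip
Dir W: first cell '.' (not opp) -> no flip
Dir E: opp run (6,2) capped by W -> flip
Dir SW: first cell '.' (not opp) -> no flip
Dir S: first cell '.' (not opp) -> no flip
Dir SE: first cell '.' (not opp) -> no flip

Answer: (5,2) (6,2)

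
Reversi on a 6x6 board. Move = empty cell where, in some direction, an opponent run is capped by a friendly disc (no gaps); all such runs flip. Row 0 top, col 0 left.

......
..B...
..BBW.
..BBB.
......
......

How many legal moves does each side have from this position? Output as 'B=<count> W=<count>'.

Answer: B=3 W=3

Derivation:
-- B to move --
(1,3): no bracket -> illegal
(1,4): flips 1 -> legal
(1,5): flips 1 -> legal
(2,5): flips 1 -> legal
(3,5): no bracket -> illegal
B mobility = 3
-- W to move --
(0,1): no bracket -> illegal
(0,2): no bracket -> illegal
(0,3): no bracket -> illegal
(1,1): no bracket -> illegal
(1,3): no bracket -> illegal
(1,4): no bracket -> illegal
(2,1): flips 2 -> legal
(2,5): no bracket -> illegal
(3,1): no bracket -> illegal
(3,5): no bracket -> illegal
(4,1): no bracket -> illegal
(4,2): flips 1 -> legal
(4,3): no bracket -> illegal
(4,4): flips 1 -> legal
(4,5): no bracket -> illegal
W mobility = 3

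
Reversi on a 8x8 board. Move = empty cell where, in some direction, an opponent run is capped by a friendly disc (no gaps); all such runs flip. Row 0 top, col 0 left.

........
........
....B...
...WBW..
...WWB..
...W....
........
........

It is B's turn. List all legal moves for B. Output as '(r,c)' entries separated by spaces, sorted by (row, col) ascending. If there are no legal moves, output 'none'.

Answer: (2,5) (3,2) (3,6) (4,2) (4,6) (5,2) (5,4)

Derivation:
(2,2): no bracket -> illegal
(2,3): no bracket -> illegal
(2,5): flips 1 -> legal
(2,6): no bracket -> illegal
(3,2): flips 1 -> legal
(3,6): flips 1 -> legal
(4,2): flips 3 -> legal
(4,6): flips 1 -> legal
(5,2): flips 1 -> legal
(5,4): flips 1 -> legal
(5,5): no bracket -> illegal
(6,2): no bracket -> illegal
(6,3): no bracket -> illegal
(6,4): no bracket -> illegal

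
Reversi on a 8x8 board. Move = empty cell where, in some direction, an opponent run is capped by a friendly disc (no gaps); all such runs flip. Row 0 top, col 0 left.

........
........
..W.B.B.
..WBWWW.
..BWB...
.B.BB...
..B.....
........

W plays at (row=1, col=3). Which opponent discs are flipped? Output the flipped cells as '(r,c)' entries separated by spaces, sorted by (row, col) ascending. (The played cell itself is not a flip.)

Answer: (2,4)

Derivation:
Dir NW: first cell '.' (not opp) -> no flip
Dir N: first cell '.' (not opp) -> no flip
Dir NE: first cell '.' (not opp) -> no flip
Dir W: first cell '.' (not opp) -> no flip
Dir E: first cell '.' (not opp) -> no flip
Dir SW: first cell 'W' (not opp) -> no flip
Dir S: first cell '.' (not opp) -> no flip
Dir SE: opp run (2,4) capped by W -> flip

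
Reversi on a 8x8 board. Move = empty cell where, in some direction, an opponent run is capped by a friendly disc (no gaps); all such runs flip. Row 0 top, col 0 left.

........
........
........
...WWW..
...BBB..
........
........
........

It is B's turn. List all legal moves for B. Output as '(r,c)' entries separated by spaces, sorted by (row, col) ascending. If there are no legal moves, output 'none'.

(2,2): flips 1 -> legal
(2,3): flips 2 -> legal
(2,4): flips 1 -> legal
(2,5): flips 2 -> legal
(2,6): flips 1 -> legal
(3,2): no bracket -> illegal
(3,6): no bracket -> illegal
(4,2): no bracket -> illegal
(4,6): no bracket -> illegal

Answer: (2,2) (2,3) (2,4) (2,5) (2,6)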